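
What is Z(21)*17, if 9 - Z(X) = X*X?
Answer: -7344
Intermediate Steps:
Z(X) = 9 - X² (Z(X) = 9 - X*X = 9 - X²)
Z(21)*17 = (9 - 1*21²)*17 = (9 - 1*441)*17 = (9 - 441)*17 = -432*17 = -7344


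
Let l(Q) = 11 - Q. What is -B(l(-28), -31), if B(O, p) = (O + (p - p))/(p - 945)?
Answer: 39/976 ≈ 0.039959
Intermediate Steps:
B(O, p) = O/(-945 + p) (B(O, p) = (O + 0)/(-945 + p) = O/(-945 + p))
-B(l(-28), -31) = -(11 - 1*(-28))/(-945 - 31) = -(11 + 28)/(-976) = -39*(-1)/976 = -1*(-39/976) = 39/976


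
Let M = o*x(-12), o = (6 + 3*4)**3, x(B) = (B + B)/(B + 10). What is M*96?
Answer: 6718464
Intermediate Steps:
x(B) = 2*B/(10 + B) (x(B) = (2*B)/(10 + B) = 2*B/(10 + B))
o = 5832 (o = (6 + 12)**3 = 18**3 = 5832)
M = 69984 (M = 5832*(2*(-12)/(10 - 12)) = 5832*(2*(-12)/(-2)) = 5832*(2*(-12)*(-1/2)) = 5832*12 = 69984)
M*96 = 69984*96 = 6718464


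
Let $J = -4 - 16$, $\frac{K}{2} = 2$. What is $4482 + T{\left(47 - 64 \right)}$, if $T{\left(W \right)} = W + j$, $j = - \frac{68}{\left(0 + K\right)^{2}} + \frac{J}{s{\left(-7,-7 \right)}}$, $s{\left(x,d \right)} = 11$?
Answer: $\frac{196193}{44} \approx 4458.9$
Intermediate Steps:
$K = 4$ ($K = 2 \cdot 2 = 4$)
$J = -20$ ($J = -4 - 16 = -20$)
$j = - \frac{267}{44}$ ($j = - \frac{68}{\left(0 + 4\right)^{2}} - \frac{20}{11} = - \frac{68}{4^{2}} - \frac{20}{11} = - \frac{68}{16} - \frac{20}{11} = \left(-68\right) \frac{1}{16} - \frac{20}{11} = - \frac{17}{4} - \frac{20}{11} = - \frac{267}{44} \approx -6.0682$)
$T{\left(W \right)} = - \frac{267}{44} + W$ ($T{\left(W \right)} = W - \frac{267}{44} = - \frac{267}{44} + W$)
$4482 + T{\left(47 - 64 \right)} = 4482 + \left(- \frac{267}{44} + \left(47 - 64\right)\right) = 4482 - \frac{1015}{44} = \frac{196193}{44}$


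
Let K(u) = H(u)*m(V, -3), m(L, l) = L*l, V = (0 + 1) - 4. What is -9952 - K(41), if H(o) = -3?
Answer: -9925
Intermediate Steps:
V = -3 (V = 1 - 4 = -3)
K(u) = -27 (K(u) = -(-9)*(-3) = -3*9 = -27)
-9952 - K(41) = -9952 - 1*(-27) = -9952 + 27 = -9925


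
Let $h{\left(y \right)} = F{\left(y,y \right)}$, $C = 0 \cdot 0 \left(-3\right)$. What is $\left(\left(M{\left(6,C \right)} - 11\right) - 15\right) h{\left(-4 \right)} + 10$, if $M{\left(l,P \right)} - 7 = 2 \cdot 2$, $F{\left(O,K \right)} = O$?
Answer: $70$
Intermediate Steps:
$C = 0$ ($C = 0 \left(-3\right) = 0$)
$M{\left(l,P \right)} = 11$ ($M{\left(l,P \right)} = 7 + 2 \cdot 2 = 7 + 4 = 11$)
$h{\left(y \right)} = y$
$\left(\left(M{\left(6,C \right)} - 11\right) - 15\right) h{\left(-4 \right)} + 10 = \left(\left(11 - 11\right) - 15\right) \left(-4\right) + 10 = \left(0 - 15\right) \left(-4\right) + 10 = \left(-15\right) \left(-4\right) + 10 = 60 + 10 = 70$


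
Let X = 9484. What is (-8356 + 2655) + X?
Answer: 3783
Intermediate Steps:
(-8356 + 2655) + X = (-8356 + 2655) + 9484 = -5701 + 9484 = 3783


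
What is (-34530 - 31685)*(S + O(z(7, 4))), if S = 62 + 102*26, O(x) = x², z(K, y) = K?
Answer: -182952045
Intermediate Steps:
S = 2714 (S = 62 + 2652 = 2714)
(-34530 - 31685)*(S + O(z(7, 4))) = (-34530 - 31685)*(2714 + 7²) = -66215*(2714 + 49) = -66215*2763 = -182952045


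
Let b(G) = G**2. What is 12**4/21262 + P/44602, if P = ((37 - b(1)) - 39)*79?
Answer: 459913989/474163862 ≈ 0.96995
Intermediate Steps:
P = -237 (P = ((37 - 1*1**2) - 39)*79 = ((37 - 1*1) - 39)*79 = ((37 - 1) - 39)*79 = (36 - 39)*79 = -3*79 = -237)
12**4/21262 + P/44602 = 12**4/21262 - 237/44602 = 20736*(1/21262) - 237*1/44602 = 10368/10631 - 237/44602 = 459913989/474163862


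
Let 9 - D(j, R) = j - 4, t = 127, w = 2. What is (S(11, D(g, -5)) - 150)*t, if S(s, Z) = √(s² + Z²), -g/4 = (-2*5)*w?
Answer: -19050 + 127*√4610 ≈ -10427.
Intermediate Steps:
g = 80 (g = -4*(-2*5)*2 = -(-40)*2 = -4*(-20) = 80)
D(j, R) = 13 - j (D(j, R) = 9 - (j - 4) = 9 - (-4 + j) = 9 + (4 - j) = 13 - j)
S(s, Z) = √(Z² + s²)
(S(11, D(g, -5)) - 150)*t = (√((13 - 1*80)² + 11²) - 150)*127 = (√((13 - 80)² + 121) - 150)*127 = (√((-67)² + 121) - 150)*127 = (√(4489 + 121) - 150)*127 = (√4610 - 150)*127 = (-150 + √4610)*127 = -19050 + 127*√4610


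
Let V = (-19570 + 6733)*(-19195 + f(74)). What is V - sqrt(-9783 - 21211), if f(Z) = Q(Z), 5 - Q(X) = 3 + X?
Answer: 247330479 - I*sqrt(30994) ≈ 2.4733e+8 - 176.05*I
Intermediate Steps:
Q(X) = 2 - X (Q(X) = 5 - (3 + X) = 5 + (-3 - X) = 2 - X)
f(Z) = 2 - Z
V = 247330479 (V = (-19570 + 6733)*(-19195 + (2 - 1*74)) = -12837*(-19195 + (2 - 74)) = -12837*(-19195 - 72) = -12837*(-19267) = 247330479)
V - sqrt(-9783 - 21211) = 247330479 - sqrt(-9783 - 21211) = 247330479 - sqrt(-30994) = 247330479 - I*sqrt(30994)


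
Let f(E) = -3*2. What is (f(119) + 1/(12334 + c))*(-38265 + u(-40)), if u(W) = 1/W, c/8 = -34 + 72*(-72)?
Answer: 270091383061/1176400 ≈ 2.2959e+5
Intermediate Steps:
c = -41744 (c = 8*(-34 + 72*(-72)) = 8*(-34 - 5184) = 8*(-5218) = -41744)
f(E) = -6
(f(119) + 1/(12334 + c))*(-38265 + u(-40)) = (-6 + 1/(12334 - 41744))*(-38265 + 1/(-40)) = (-6 + 1/(-29410))*(-38265 - 1/40) = (-6 - 1/29410)*(-1530601/40) = -176461/29410*(-1530601/40) = 270091383061/1176400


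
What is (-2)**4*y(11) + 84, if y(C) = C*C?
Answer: 2020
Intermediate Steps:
y(C) = C**2
(-2)**4*y(11) + 84 = (-2)**4*11**2 + 84 = 16*121 + 84 = 1936 + 84 = 2020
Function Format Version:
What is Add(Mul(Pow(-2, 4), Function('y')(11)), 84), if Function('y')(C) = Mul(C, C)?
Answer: 2020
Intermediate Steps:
Function('y')(C) = Pow(C, 2)
Add(Mul(Pow(-2, 4), Function('y')(11)), 84) = Add(Mul(Pow(-2, 4), Pow(11, 2)), 84) = Add(Mul(16, 121), 84) = Add(1936, 84) = 2020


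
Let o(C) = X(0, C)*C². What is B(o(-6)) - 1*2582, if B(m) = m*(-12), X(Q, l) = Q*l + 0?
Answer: -2582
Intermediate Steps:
X(Q, l) = Q*l
o(C) = 0 (o(C) = (0*C)*C² = 0*C² = 0)
B(m) = -12*m
B(o(-6)) - 1*2582 = -12*0 - 1*2582 = 0 - 2582 = -2582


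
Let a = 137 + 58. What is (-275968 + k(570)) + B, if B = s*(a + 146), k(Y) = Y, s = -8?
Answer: -278126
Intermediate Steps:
a = 195
B = -2728 (B = -8*(195 + 146) = -8*341 = -2728)
(-275968 + k(570)) + B = (-275968 + 570) - 2728 = -275398 - 2728 = -278126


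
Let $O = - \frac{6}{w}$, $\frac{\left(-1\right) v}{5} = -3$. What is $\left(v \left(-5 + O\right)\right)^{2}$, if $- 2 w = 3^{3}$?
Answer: $\frac{42025}{9} \approx 4669.4$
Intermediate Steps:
$v = 15$ ($v = \left(-5\right) \left(-3\right) = 15$)
$w = - \frac{27}{2}$ ($w = - \frac{3^{3}}{2} = \left(- \frac{1}{2}\right) 27 = - \frac{27}{2} \approx -13.5$)
$O = \frac{4}{9}$ ($O = - \frac{6}{- \frac{27}{2}} = \left(-6\right) \left(- \frac{2}{27}\right) = \frac{4}{9} \approx 0.44444$)
$\left(v \left(-5 + O\right)\right)^{2} = \left(15 \left(-5 + \frac{4}{9}\right)\right)^{2} = \left(15 \left(- \frac{41}{9}\right)\right)^{2} = \left(- \frac{205}{3}\right)^{2} = \frac{42025}{9}$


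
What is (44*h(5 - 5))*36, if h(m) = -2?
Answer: -3168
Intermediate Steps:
(44*h(5 - 5))*36 = (44*(-2))*36 = -88*36 = -3168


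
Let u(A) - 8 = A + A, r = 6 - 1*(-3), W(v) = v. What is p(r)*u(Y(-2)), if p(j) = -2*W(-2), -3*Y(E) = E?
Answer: 112/3 ≈ 37.333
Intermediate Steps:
Y(E) = -E/3
r = 9 (r = 6 + 3 = 9)
u(A) = 8 + 2*A (u(A) = 8 + (A + A) = 8 + 2*A)
p(j) = 4 (p(j) = -2*(-2) = 4)
p(r)*u(Y(-2)) = 4*(8 + 2*(-⅓*(-2))) = 4*(8 + 2*(⅔)) = 4*(8 + 4/3) = 4*(28/3) = 112/3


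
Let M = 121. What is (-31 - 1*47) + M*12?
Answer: 1374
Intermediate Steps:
(-31 - 1*47) + M*12 = (-31 - 1*47) + 121*12 = (-31 - 47) + 1452 = -78 + 1452 = 1374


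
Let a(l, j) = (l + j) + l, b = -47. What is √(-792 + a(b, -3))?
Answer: I*√889 ≈ 29.816*I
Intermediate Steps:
a(l, j) = j + 2*l (a(l, j) = (j + l) + l = j + 2*l)
√(-792 + a(b, -3)) = √(-792 + (-3 + 2*(-47))) = √(-792 + (-3 - 94)) = √(-792 - 97) = √(-889) = I*√889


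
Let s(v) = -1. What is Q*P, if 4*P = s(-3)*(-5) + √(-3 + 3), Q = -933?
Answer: -4665/4 ≈ -1166.3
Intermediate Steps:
P = 5/4 (P = (-1*(-5) + √(-3 + 3))/4 = (5 + √0)/4 = (5 + 0)/4 = (¼)*5 = 5/4 ≈ 1.2500)
Q*P = -933*5/4 = -4665/4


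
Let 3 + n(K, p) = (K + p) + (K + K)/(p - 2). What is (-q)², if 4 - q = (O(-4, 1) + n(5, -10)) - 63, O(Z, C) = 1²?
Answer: 201601/36 ≈ 5600.0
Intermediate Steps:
O(Z, C) = 1
n(K, p) = -3 + K + p + 2*K/(-2 + p) (n(K, p) = -3 + ((K + p) + (K + K)/(p - 2)) = -3 + ((K + p) + (2*K)/(-2 + p)) = -3 + ((K + p) + 2*K/(-2 + p)) = -3 + (K + p + 2*K/(-2 + p)) = -3 + K + p + 2*K/(-2 + p))
q = 449/6 (q = 4 - ((1 + (6 + (-10)² - 5*(-10) + 5*(-10))/(-2 - 10)) - 63) = 4 - ((1 + (6 + 100 + 50 - 50)/(-12)) - 63) = 4 - ((1 - 1/12*106) - 63) = 4 - ((1 - 53/6) - 63) = 4 - (-47/6 - 63) = 4 - 1*(-425/6) = 4 + 425/6 = 449/6 ≈ 74.833)
(-q)² = (-1*449/6)² = (-449/6)² = 201601/36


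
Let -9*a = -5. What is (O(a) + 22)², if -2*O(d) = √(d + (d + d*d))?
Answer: (396 - √115)²/324 ≈ 458.14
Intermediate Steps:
a = 5/9 (a = -⅑*(-5) = 5/9 ≈ 0.55556)
O(d) = -√(d² + 2*d)/2 (O(d) = -√(d + (d + d*d))/2 = -√(d + (d + d²))/2 = -√(d² + 2*d)/2)
(O(a) + 22)² = (-√5*√(2 + 5/9)/3/2 + 22)² = (-√115/9/2 + 22)² = (-√115/18 + 22)² = (22 - √115/18)²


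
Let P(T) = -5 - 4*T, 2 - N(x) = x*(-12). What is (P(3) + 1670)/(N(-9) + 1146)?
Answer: 1653/1040 ≈ 1.5894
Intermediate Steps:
N(x) = 2 + 12*x (N(x) = 2 - x*(-12) = 2 - (-12)*x = 2 + 12*x)
(P(3) + 1670)/(N(-9) + 1146) = ((-5 - 4*3) + 1670)/((2 + 12*(-9)) + 1146) = ((-5 - 12) + 1670)/((2 - 108) + 1146) = (-17 + 1670)/(-106 + 1146) = 1653/1040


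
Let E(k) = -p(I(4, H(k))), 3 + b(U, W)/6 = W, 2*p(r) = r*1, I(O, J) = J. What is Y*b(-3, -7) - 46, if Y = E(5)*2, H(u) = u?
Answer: 254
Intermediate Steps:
p(r) = r/2 (p(r) = (r*1)/2 = r/2)
b(U, W) = -18 + 6*W
E(k) = -k/2
Y = -5 (Y = -1/2*5*2 = -5/2*2 = -5)
Y*b(-3, -7) - 46 = -5*(-18 + 6*(-7)) - 46 = -5*(-18 - 42) - 46 = -5*(-60) - 46 = 300 - 46 = 254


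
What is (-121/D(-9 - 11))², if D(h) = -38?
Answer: 14641/1444 ≈ 10.139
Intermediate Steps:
(-121/D(-9 - 11))² = (-121/(-38))² = (-121*(-1/38))² = (121/38)² = 14641/1444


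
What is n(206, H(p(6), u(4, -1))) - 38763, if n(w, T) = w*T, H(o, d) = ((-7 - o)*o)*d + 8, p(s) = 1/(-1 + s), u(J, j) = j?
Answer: -920459/25 ≈ -36818.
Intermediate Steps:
H(o, d) = 8 + d*o*(-7 - o) (H(o, d) = (o*(-7 - o))*d + 8 = d*o*(-7 - o) + 8 = 8 + d*o*(-7 - o))
n(w, T) = T*w
n(206, H(p(6), u(4, -1))) - 38763 = (8 - 1*(-1)*(1/(-1 + 6))² - 7*(-1)/(-1 + 6))*206 - 38763 = (8 - 1*(-1)*(1/5)² - 7*(-1)/5)*206 - 38763 = (8 - 1*(-1)*(⅕)² - 7*(-1)*⅕)*206 - 38763 = (8 - 1*(-1)*1/25 + 7/5)*206 - 38763 = (8 + 1/25 + 7/5)*206 - 38763 = (236/25)*206 - 38763 = 48616/25 - 38763 = -920459/25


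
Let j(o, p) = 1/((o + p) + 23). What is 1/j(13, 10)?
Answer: 46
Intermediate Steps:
j(o, p) = 1/(23 + o + p)
1/j(13, 10) = 1/(1/(23 + 13 + 10)) = 1/(1/46) = 46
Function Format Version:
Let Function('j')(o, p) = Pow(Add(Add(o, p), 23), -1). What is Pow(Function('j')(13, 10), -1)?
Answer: 46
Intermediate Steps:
Function('j')(o, p) = Pow(Add(23, o, p), -1)
Pow(Function('j')(13, 10), -1) = Pow(Pow(Add(23, 13, 10), -1), -1) = Pow(Pow(46, -1), -1) = Pow(Rational(1, 46), -1) = 46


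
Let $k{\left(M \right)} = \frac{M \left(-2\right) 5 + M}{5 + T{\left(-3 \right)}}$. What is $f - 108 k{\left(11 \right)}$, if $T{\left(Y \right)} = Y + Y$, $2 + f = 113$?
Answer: $-10581$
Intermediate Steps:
$f = 111$ ($f = -2 + 113 = 111$)
$T{\left(Y \right)} = 2 Y$
$k{\left(M \right)} = 9 M$ ($k{\left(M \right)} = \frac{M \left(-2\right) 5 + M}{5 + 2 \left(-3\right)} = \frac{- 2 M 5 + M}{5 - 6} = \frac{- 10 M + M}{-1} = - 9 M \left(-1\right) = 9 M$)
$f - 108 k{\left(11 \right)} = 111 - 108 \cdot 9 \cdot 11 = 111 - 10692 = -10581$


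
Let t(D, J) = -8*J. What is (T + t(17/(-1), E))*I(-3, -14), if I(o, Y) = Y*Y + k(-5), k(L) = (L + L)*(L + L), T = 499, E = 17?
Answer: 107448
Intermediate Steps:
k(L) = 4*L² (k(L) = (2*L)*(2*L) = 4*L²)
I(o, Y) = 100 + Y² (I(o, Y) = Y*Y + 4*(-5)² = Y² + 4*25 = Y² + 100 = 100 + Y²)
(T + t(17/(-1), E))*I(-3, -14) = (499 - 8*17)*(100 + (-14)²) = (499 - 136)*(100 + 196) = 363*296 = 107448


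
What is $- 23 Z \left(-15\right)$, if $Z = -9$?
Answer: $-3105$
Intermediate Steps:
$- 23 Z \left(-15\right) = \left(-23\right) \left(-9\right) \left(-15\right) = 207 \left(-15\right) = -3105$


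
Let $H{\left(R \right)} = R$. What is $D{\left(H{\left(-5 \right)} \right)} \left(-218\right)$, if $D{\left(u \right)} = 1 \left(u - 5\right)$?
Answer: $2180$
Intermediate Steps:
$D{\left(u \right)} = -5 + u$ ($D{\left(u \right)} = 1 \left(-5 + u\right) = -5 + u$)
$D{\left(H{\left(-5 \right)} \right)} \left(-218\right) = \left(-5 - 5\right) \left(-218\right) = \left(-10\right) \left(-218\right) = 2180$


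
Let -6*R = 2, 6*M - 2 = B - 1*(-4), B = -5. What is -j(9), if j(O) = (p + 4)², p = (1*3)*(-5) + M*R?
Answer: -39601/324 ≈ -122.23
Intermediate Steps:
M = ⅙ (M = ⅓ + (-5 - 1*(-4))/6 = ⅓ + (-5 + 4)/6 = ⅓ + (⅙)*(-1) = ⅓ - ⅙ = ⅙ ≈ 0.16667)
R = -⅓ (R = -⅙*2 = -⅓ ≈ -0.33333)
p = -271/18 (p = (1*3)*(-5) + (⅙)*(-⅓) = 3*(-5) - 1/18 = -15 - 1/18 = -271/18 ≈ -15.056)
j(O) = 39601/324 (j(O) = (-271/18 + 4)² = (-199/18)² = 39601/324)
-j(9) = -1*39601/324 = -39601/324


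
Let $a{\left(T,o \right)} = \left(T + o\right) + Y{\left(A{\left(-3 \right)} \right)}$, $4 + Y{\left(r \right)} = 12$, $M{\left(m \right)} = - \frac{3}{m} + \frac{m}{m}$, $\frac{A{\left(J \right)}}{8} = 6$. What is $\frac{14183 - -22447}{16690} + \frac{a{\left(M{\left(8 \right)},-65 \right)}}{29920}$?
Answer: $\frac{79638451}{36317440} \approx 2.1928$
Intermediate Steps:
$A{\left(J \right)} = 48$ ($A{\left(J \right)} = 8 \cdot 6 = 48$)
$M{\left(m \right)} = 1 - \frac{3}{m}$ ($M{\left(m \right)} = - \frac{3}{m} + 1 = 1 - \frac{3}{m}$)
$Y{\left(r \right)} = 8$ ($Y{\left(r \right)} = -4 + 12 = 8$)
$a{\left(T,o \right)} = 8 + T + o$ ($a{\left(T,o \right)} = \left(T + o\right) + 8 = 8 + T + o$)
$\frac{14183 - -22447}{16690} + \frac{a{\left(M{\left(8 \right)},-65 \right)}}{29920} = \frac{14183 - -22447}{16690} + \frac{8 + \frac{-3 + 8}{8} - 65}{29920} = \left(14183 + 22447\right) \frac{1}{16690} + \left(8 + \frac{1}{8} \cdot 5 - 65\right) \frac{1}{29920} = 36630 \cdot \frac{1}{16690} + \left(8 + \frac{5}{8} - 65\right) \frac{1}{29920} = \frac{3663}{1669} - \frac{41}{21760} = \frac{79638451}{36317440}$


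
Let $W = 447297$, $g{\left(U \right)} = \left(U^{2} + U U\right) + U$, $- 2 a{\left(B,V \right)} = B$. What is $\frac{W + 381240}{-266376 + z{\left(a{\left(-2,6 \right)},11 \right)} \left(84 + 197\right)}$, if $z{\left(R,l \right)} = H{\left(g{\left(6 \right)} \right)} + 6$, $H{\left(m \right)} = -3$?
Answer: $- \frac{276179}{88511} \approx -3.1203$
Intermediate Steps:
$a{\left(B,V \right)} = - \frac{B}{2}$
$g{\left(U \right)} = U + 2 U^{2}$ ($g{\left(U \right)} = \left(U^{2} + U^{2}\right) + U = 2 U^{2} + U = U + 2 U^{2}$)
$z{\left(R,l \right)} = 3$ ($z{\left(R,l \right)} = -3 + 6 = 3$)
$\frac{W + 381240}{-266376 + z{\left(a{\left(-2,6 \right)},11 \right)} \left(84 + 197\right)} = \frac{447297 + 381240}{-266376 + 3 \left(84 + 197\right)} = \frac{828537}{-266376 + 3 \cdot 281} = \frac{828537}{-266376 + 843} = \frac{828537}{-265533} = 828537 \left(- \frac{1}{265533}\right) = - \frac{276179}{88511}$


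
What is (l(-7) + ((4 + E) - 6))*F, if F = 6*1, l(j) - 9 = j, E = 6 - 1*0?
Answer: 36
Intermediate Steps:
E = 6 (E = 6 + 0 = 6)
l(j) = 9 + j
F = 6
(l(-7) + ((4 + E) - 6))*F = ((9 - 7) + ((4 + 6) - 6))*6 = (2 + (10 - 6))*6 = (2 + 4)*6 = 6*6 = 36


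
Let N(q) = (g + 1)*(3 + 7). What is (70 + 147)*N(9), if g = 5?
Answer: 13020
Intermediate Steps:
N(q) = 60 (N(q) = (5 + 1)*(3 + 7) = 6*10 = 60)
(70 + 147)*N(9) = (70 + 147)*60 = 217*60 = 13020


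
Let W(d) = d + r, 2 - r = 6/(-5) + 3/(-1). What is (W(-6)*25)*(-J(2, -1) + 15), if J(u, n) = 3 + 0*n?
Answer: 60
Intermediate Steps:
r = 31/5 (r = 2 - (6/(-5) + 3/(-1)) = 2 - (6*(-1/5) + 3*(-1)) = 2 - (-6/5 - 3) = 2 - 1*(-21/5) = 2 + 21/5 = 31/5 ≈ 6.2000)
J(u, n) = 3 (J(u, n) = 3 + 0 = 3)
W(d) = 31/5 + d (W(d) = d + 31/5 = 31/5 + d)
(W(-6)*25)*(-J(2, -1) + 15) = ((31/5 - 6)*25)*(-1*3 + 15) = ((1/5)*25)*(-3 + 15) = 5*12 = 60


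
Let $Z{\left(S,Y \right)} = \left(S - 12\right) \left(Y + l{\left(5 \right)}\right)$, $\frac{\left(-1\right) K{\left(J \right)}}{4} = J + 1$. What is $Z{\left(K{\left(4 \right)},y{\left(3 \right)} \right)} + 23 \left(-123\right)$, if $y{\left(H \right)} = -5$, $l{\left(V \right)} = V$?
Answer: $-2829$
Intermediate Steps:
$K{\left(J \right)} = -4 - 4 J$ ($K{\left(J \right)} = - 4 \left(J + 1\right) = - 4 \left(1 + J\right) = -4 - 4 J$)
$Z{\left(S,Y \right)} = \left(-12 + S\right) \left(5 + Y\right)$ ($Z{\left(S,Y \right)} = \left(S - 12\right) \left(Y + 5\right) = \left(-12 + S\right) \left(5 + Y\right)$)
$Z{\left(K{\left(4 \right)},y{\left(3 \right)} \right)} + 23 \left(-123\right) = \left(-60 - -60 + 5 \left(-4 - 16\right) + \left(-4 - 16\right) \left(-5\right)\right) + 23 \left(-123\right) = \left(-60 + 60 + 5 \left(-4 - 16\right) + \left(-4 - 16\right) \left(-5\right)\right) - 2829 = \left(-60 + 60 + 5 \left(-20\right) - -100\right) - 2829 = \left(-60 + 60 - 100 + 100\right) - 2829 = 0 - 2829 = -2829$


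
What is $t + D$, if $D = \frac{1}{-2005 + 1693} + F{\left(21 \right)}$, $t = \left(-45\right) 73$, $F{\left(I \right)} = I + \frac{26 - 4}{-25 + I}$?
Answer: $- \frac{1020085}{312} \approx -3269.5$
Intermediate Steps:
$F{\left(I \right)} = I + \frac{22}{-25 + I}$
$t = -3285$
$D = \frac{4835}{312}$ ($D = \frac{1}{-2005 + 1693} + \frac{22 + 21^{2} - 525}{-25 + 21} = \frac{1}{-312} + \frac{22 + 441 - 525}{-4} = - \frac{1}{312} - - \frac{31}{2} = - \frac{1}{312} + \frac{31}{2} = \frac{4835}{312} \approx 15.497$)
$t + D = -3285 + \frac{4835}{312} = - \frac{1020085}{312}$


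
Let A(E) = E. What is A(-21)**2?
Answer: 441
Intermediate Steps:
A(-21)**2 = (-21)**2 = 441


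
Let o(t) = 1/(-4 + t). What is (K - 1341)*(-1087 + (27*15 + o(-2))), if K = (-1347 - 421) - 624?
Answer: 15279169/6 ≈ 2.5465e+6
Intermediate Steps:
K = -2392 (K = -1768 - 624 = -2392)
(K - 1341)*(-1087 + (27*15 + o(-2))) = (-2392 - 1341)*(-1087 + (27*15 + 1/(-4 - 2))) = -3733*(-1087 + (405 + 1/(-6))) = -3733*(-1087 + (405 - 1/6)) = -3733*(-1087 + 2429/6) = -3733*(-4093/6) = 15279169/6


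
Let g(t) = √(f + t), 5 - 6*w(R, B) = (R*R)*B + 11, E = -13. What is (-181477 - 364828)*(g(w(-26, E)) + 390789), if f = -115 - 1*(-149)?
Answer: -213489984645 - 546305*√13479/3 ≈ -2.1351e+11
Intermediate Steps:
f = 34 (f = -115 + 149 = 34)
w(R, B) = -1 - B*R²/6 (w(R, B) = ⅚ - ((R*R)*B + 11)/6 = ⅚ - (R²*B + 11)/6 = ⅚ - (B*R² + 11)/6 = ⅚ - (11 + B*R²)/6 = ⅚ + (-11/6 - B*R²/6) = -1 - B*R²/6)
g(t) = √(34 + t)
(-181477 - 364828)*(g(w(-26, E)) + 390789) = (-181477 - 364828)*(√(34 + (-1 - ⅙*(-13)*(-26)²)) + 390789) = -546305*(√(34 + (-1 - ⅙*(-13)*676)) + 390789) = -546305*(√(34 + (-1 + 4394/3)) + 390789) = -546305*(√(34 + 4391/3) + 390789) = -546305*(√(4493/3) + 390789) = -546305*(√13479/3 + 390789) = -546305*(390789 + √13479/3) = -213489984645 - 546305*√13479/3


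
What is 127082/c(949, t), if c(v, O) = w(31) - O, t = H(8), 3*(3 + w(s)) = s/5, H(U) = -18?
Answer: 953115/128 ≈ 7446.2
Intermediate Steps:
w(s) = -3 + s/15 (w(s) = -3 + (s/5)/3 = -3 + s/15)
t = -18
c(v, O) = -14/15 - O (c(v, O) = (-3 + (1/15)*31) - O = (-3 + 31/15) - O = -14/15 - O)
127082/c(949, t) = 127082/(-14/15 - 1*(-18)) = 127082/(-14/15 + 18) = 127082/(256/15) = 127082*(15/256) = 953115/128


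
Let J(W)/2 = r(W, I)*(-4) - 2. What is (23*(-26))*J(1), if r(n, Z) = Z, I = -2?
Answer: -7176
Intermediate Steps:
J(W) = 12 (J(W) = 2*(-2*(-4) - 2) = 2*(8 - 2) = 2*6 = 12)
(23*(-26))*J(1) = (23*(-26))*12 = -598*12 = -7176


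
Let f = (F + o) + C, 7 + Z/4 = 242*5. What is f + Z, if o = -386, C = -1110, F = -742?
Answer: 2574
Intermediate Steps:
Z = 4812 (Z = -28 + 4*(242*5) = -28 + 4*1210 = -28 + 4840 = 4812)
f = -2238 (f = (-742 - 386) - 1110 = -1128 - 1110 = -2238)
f + Z = -2238 + 4812 = 2574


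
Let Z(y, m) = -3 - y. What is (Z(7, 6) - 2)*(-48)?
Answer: 576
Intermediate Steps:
(Z(7, 6) - 2)*(-48) = ((-3 - 1*7) - 2)*(-48) = ((-3 - 7) - 2)*(-48) = (-10 - 2)*(-48) = -12*(-48) = 576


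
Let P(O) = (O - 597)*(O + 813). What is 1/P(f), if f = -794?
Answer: -1/26429 ≈ -3.7837e-5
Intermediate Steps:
P(O) = (-597 + O)*(813 + O)
1/P(f) = 1/(-485361 + (-794)**2 + 216*(-794)) = 1/(-485361 + 630436 - 171504) = 1/(-26429) = -1/26429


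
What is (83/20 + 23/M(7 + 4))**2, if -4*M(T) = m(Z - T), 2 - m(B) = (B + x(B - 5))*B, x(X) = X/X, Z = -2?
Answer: 53450721/2371600 ≈ 22.538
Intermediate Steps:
x(X) = 1
m(B) = 2 - B*(1 + B) (m(B) = 2 - (B + 1)*B = 2 - (1 + B)*B = 2 - B*(1 + B))
M(T) = -1 - T/4 + (-2 - T)**2/4 (M(T) = -(2 - (-2 - T) - (-2 - T)**2)/4 = -(2 + (2 + T) - (-2 - T)**2)/4 = -(4 + T - (-2 - T)**2)/4 = -1 - T/4 + (-2 - T)**2/4)
(83/20 + 23/M(7 + 4))**2 = (83/20 + 23/(((7 + 4)*(3 + (7 + 4))/4)))**2 = (83*(1/20) + 23/(((1/4)*11*(3 + 11))))**2 = (83/20 + 23/(((1/4)*11*14)))**2 = (83/20 + 23/(77/2))**2 = (83/20 + 23*(2/77))**2 = (83/20 + 46/77)**2 = (7311/1540)**2 = 53450721/2371600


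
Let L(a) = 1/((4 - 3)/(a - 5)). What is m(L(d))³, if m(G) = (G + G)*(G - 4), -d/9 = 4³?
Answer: 314113051903833000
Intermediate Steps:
d = -576 (d = -9*4³ = -9*64 = -576)
L(a) = -5 + a (L(a) = 1/(1/(-5 + a)) = -5 + a)
m(G) = 2*G*(-4 + G) (m(G) = (2*G)*(-4 + G) = 2*G*(-4 + G))
m(L(d))³ = (2*(-5 - 576)*(-4 + (-5 - 576)))³ = (2*(-581)*(-4 - 581))³ = (2*(-581)*(-585))³ = 679770³ = 314113051903833000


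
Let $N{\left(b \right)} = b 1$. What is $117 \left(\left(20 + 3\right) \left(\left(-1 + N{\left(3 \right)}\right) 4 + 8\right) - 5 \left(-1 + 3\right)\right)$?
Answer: $41886$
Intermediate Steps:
$N{\left(b \right)} = b$
$117 \left(\left(20 + 3\right) \left(\left(-1 + N{\left(3 \right)}\right) 4 + 8\right) - 5 \left(-1 + 3\right)\right) = 117 \left(\left(20 + 3\right) \left(\left(-1 + 3\right) 4 + 8\right) - 5 \left(-1 + 3\right)\right) = 117 \left(23 \left(2 \cdot 4 + 8\right) - 10\right) = 117 \left(23 \left(8 + 8\right) - 10\right) = 117 \left(23 \cdot 16 - 10\right) = 117 \left(368 - 10\right) = 117 \cdot 358 = 41886$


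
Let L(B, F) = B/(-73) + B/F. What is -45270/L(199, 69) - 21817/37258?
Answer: -1061971555469/3707171 ≈ -2.8646e+5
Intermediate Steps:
L(B, F) = -B/73 + B/F (L(B, F) = B*(-1/73) + B/F = -B/73 + B/F)
-45270/L(199, 69) - 21817/37258 = -45270/(-1/73*199 + 199/69) - 21817/37258 = -45270/(-199/73 + 199*(1/69)) - 21817*1/37258 = -45270/(-199/73 + 199/69) - 21817/37258 = -45270/796/5037 - 21817/37258 = -45270*5037/796 - 21817/37258 = -114012495/398 - 21817/37258 = -1061971555469/3707171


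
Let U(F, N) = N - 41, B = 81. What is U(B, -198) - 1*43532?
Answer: -43771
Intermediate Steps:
U(F, N) = -41 + N
U(B, -198) - 1*43532 = (-41 - 198) - 1*43532 = -239 - 43532 = -43771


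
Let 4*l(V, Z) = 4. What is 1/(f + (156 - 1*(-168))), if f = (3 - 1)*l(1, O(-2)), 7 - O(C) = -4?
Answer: 1/326 ≈ 0.0030675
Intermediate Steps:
O(C) = 11 (O(C) = 7 - 1*(-4) = 7 + 4 = 11)
l(V, Z) = 1 (l(V, Z) = (¼)*4 = 1)
f = 2 (f = (3 - 1)*1 = 2*1 = 2)
1/(f + (156 - 1*(-168))) = 1/(2 + (156 - 1*(-168))) = 1/(2 + (156 + 168)) = 1/(2 + 324) = 1/326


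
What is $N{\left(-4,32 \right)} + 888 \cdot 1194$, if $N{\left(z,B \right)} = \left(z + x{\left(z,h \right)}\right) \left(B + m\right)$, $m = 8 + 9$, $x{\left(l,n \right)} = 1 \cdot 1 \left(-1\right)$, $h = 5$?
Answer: $1060027$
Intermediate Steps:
$x{\left(l,n \right)} = -1$ ($x{\left(l,n \right)} = 1 \left(-1\right) = -1$)
$m = 17$
$N{\left(z,B \right)} = \left(-1 + z\right) \left(17 + B\right)$ ($N{\left(z,B \right)} = \left(z - 1\right) \left(B + 17\right) = \left(-1 + z\right) \left(17 + B\right)$)
$N{\left(-4,32 \right)} + 888 \cdot 1194 = \left(-17 - 32 + 17 \left(-4\right) + 32 \left(-4\right)\right) + 888 \cdot 1194 = \left(-17 - 32 - 68 - 128\right) + 1060272 = -245 + 1060272 = 1060027$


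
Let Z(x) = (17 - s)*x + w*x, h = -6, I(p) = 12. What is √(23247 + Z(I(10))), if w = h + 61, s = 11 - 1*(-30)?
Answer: √23619 ≈ 153.68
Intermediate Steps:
s = 41 (s = 11 + 30 = 41)
w = 55 (w = -6 + 61 = 55)
Z(x) = 31*x (Z(x) = (17 - 1*41)*x + 55*x = (17 - 41)*x + 55*x = -24*x + 55*x = 31*x)
√(23247 + Z(I(10))) = √(23247 + 31*12) = √(23247 + 372) = √23619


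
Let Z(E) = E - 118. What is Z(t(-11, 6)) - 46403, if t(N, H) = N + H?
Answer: -46526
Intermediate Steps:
t(N, H) = H + N
Z(E) = -118 + E
Z(t(-11, 6)) - 46403 = (-118 + (6 - 11)) - 46403 = (-118 - 5) - 46403 = -123 - 46403 = -46526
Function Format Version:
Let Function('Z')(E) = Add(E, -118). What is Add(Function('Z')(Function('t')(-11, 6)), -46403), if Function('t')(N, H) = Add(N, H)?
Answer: -46526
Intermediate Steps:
Function('t')(N, H) = Add(H, N)
Function('Z')(E) = Add(-118, E)
Add(Function('Z')(Function('t')(-11, 6)), -46403) = Add(Add(-118, Add(6, -11)), -46403) = Add(Add(-118, -5), -46403) = Add(-123, -46403) = -46526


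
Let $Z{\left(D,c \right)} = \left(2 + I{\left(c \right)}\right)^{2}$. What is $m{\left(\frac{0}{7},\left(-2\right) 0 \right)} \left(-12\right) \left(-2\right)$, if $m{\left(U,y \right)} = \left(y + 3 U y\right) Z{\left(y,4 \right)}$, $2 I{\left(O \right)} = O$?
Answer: $0$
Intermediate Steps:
$I{\left(O \right)} = \frac{O}{2}$
$Z{\left(D,c \right)} = \left(2 + \frac{c}{2}\right)^{2}$
$m{\left(U,y \right)} = 16 y + 48 U y$ ($m{\left(U,y \right)} = \left(y + 3 U y\right) \frac{\left(4 + 4\right)^{2}}{4} = \left(y + 3 U y\right) \frac{8^{2}}{4} = \left(y + 3 U y\right) \frac{1}{4} \cdot 64 = \left(y + 3 U y\right) 16 = 16 y + 48 U y$)
$m{\left(\frac{0}{7},\left(-2\right) 0 \right)} \left(-12\right) \left(-2\right) = 16 \left(\left(-2\right) 0\right) \left(1 + 3 \cdot \frac{0}{7}\right) \left(-12\right) \left(-2\right) = 16 \cdot 0 \left(1 + 3 \cdot 0 \cdot \frac{1}{7}\right) \left(-12\right) \left(-2\right) = 16 \cdot 0 \left(1 + 3 \cdot 0\right) \left(-12\right) \left(-2\right) = 16 \cdot 0 \left(1 + 0\right) \left(-12\right) \left(-2\right) = 16 \cdot 0 \cdot 1 \left(-12\right) \left(-2\right) = 0 \left(-12\right) \left(-2\right) = 0 \left(-2\right) = 0$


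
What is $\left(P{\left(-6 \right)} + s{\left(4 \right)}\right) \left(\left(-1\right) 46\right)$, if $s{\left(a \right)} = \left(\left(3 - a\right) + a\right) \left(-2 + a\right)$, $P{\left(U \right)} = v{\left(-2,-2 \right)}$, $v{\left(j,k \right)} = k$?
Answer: $-184$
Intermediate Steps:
$P{\left(U \right)} = -2$
$s{\left(a \right)} = -6 + 3 a$ ($s{\left(a \right)} = 3 \left(-2 + a\right) = -6 + 3 a$)
$\left(P{\left(-6 \right)} + s{\left(4 \right)}\right) \left(\left(-1\right) 46\right) = \left(-2 + \left(-6 + 3 \cdot 4\right)\right) \left(\left(-1\right) 46\right) = \left(-2 + \left(-6 + 12\right)\right) \left(-46\right) = \left(-2 + 6\right) \left(-46\right) = 4 \left(-46\right) = -184$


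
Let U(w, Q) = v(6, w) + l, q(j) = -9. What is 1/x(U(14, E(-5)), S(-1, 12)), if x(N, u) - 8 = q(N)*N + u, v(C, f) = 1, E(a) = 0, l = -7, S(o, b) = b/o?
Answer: 1/50 ≈ 0.020000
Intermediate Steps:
U(w, Q) = -6 (U(w, Q) = 1 - 7 = -6)
x(N, u) = 8 + u - 9*N (x(N, u) = 8 + (-9*N + u) = 8 + (u - 9*N) = 8 + u - 9*N)
1/x(U(14, E(-5)), S(-1, 12)) = 1/(8 + 12/(-1) - 9*(-6)) = 1/(8 + 12*(-1) + 54) = 1/(8 - 12 + 54) = 1/50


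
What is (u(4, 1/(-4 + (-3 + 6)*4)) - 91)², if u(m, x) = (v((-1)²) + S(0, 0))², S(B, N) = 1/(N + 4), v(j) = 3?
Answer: 1656369/256 ≈ 6470.2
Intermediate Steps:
S(B, N) = 1/(4 + N)
u(m, x) = 169/16 (u(m, x) = (3 + 1/(4 + 0))² = (3 + 1/4)² = (3 + ¼)² = (13/4)² = 169/16)
(u(4, 1/(-4 + (-3 + 6)*4)) - 91)² = (169/16 - 91)² = (-1287/16)² = 1656369/256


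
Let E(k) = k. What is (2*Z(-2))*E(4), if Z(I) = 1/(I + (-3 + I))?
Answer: -8/7 ≈ -1.1429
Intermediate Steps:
Z(I) = 1/(-3 + 2*I)
(2*Z(-2))*E(4) = (2/(-3 + 2*(-2)))*4 = (2/(-3 - 4))*4 = (2/(-7))*4 = (2*(-⅐))*4 = -2/7*4 = -8/7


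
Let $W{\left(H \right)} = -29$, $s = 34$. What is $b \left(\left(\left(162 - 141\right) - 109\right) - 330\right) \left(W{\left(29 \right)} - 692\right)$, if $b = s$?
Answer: $10246852$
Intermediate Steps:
$b = 34$
$b \left(\left(\left(162 - 141\right) - 109\right) - 330\right) \left(W{\left(29 \right)} - 692\right) = 34 \left(\left(\left(162 - 141\right) - 109\right) - 330\right) \left(-29 - 692\right) = 34 \left(\left(21 - 109\right) - 330\right) \left(-721\right) = 34 \left(-88 - 330\right) \left(-721\right) = 34 \left(\left(-418\right) \left(-721\right)\right) = 34 \cdot 301378 = 10246852$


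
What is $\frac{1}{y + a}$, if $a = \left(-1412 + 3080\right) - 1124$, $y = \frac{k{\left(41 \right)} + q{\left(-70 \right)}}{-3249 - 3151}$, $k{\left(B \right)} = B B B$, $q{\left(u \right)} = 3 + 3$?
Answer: $\frac{6400}{3412673} \approx 0.0018754$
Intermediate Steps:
$q{\left(u \right)} = 6$
$k{\left(B \right)} = B^{3}$ ($k{\left(B \right)} = B^{2} B = B^{3}$)
$y = - \frac{68927}{6400}$ ($y = \frac{41^{3} + 6}{-3249 - 3151} = \frac{68921 + 6}{-6400} = 68927 \left(- \frac{1}{6400}\right) = - \frac{68927}{6400} \approx -10.77$)
$a = 544$ ($a = 1668 - 1124 = 544$)
$\frac{1}{y + a} = \frac{1}{- \frac{68927}{6400} + 544} = \frac{1}{\frac{3412673}{6400}} = \frac{6400}{3412673}$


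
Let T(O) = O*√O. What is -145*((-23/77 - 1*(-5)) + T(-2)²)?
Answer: 36830/77 ≈ 478.31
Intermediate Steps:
T(O) = O^(3/2)
-145*((-23/77 - 1*(-5)) + T(-2)²) = -145*((-23/77 - 1*(-5)) + ((-2)^(3/2))²) = -145*((-23*1/77 + 5) + (-2*I*√2)²) = -145*((-23/77 + 5) - 8) = -145*(362/77 - 8) = -145*(-254/77) = 36830/77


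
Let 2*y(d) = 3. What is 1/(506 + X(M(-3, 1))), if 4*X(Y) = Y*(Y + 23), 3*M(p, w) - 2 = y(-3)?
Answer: 144/73879 ≈ 0.0019491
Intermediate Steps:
y(d) = 3/2 (y(d) = (½)*3 = 3/2)
M(p, w) = 7/6 (M(p, w) = ⅔ + (⅓)*(3/2) = ⅔ + ½ = 7/6)
X(Y) = Y*(23 + Y)/4 (X(Y) = (Y*(Y + 23))/4 = (Y*(23 + Y))/4 = Y*(23 + Y)/4)
1/(506 + X(M(-3, 1))) = 1/(506 + (¼)*(7/6)*(23 + 7/6)) = 1/(506 + (¼)*(7/6)*(145/6)) = 1/(506 + 1015/144) = 1/(73879/144) = 144/73879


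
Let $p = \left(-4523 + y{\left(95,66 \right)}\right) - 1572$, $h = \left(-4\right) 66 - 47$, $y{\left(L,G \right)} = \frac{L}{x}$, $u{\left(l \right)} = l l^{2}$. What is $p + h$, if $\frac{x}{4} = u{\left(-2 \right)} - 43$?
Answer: $- \frac{1306919}{204} \approx -6406.5$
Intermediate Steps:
$u{\left(l \right)} = l^{3}$
$x = -204$ ($x = 4 \left(\left(-2\right)^{3} - 43\right) = 4 \left(-8 - 43\right) = 4 \left(-51\right) = -204$)
$y{\left(L,G \right)} = - \frac{L}{204}$ ($y{\left(L,G \right)} = \frac{L}{-204} = L \left(- \frac{1}{204}\right) = - \frac{L}{204}$)
$h = -311$ ($h = -264 - 47 = -311$)
$p = - \frac{1243475}{204}$ ($p = \left(-4523 - \frac{95}{204}\right) - 1572 = - \frac{922787}{204} - 1572 = - \frac{1243475}{204} \approx -6095.5$)
$p + h = - \frac{1243475}{204} - 311 = - \frac{1306919}{204}$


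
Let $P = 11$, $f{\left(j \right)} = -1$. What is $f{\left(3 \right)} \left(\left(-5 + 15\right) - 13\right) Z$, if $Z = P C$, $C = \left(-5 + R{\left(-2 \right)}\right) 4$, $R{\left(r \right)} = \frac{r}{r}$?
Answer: $-528$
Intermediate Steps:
$R{\left(r \right)} = 1$
$C = -16$ ($C = \left(-5 + 1\right) 4 = \left(-4\right) 4 = -16$)
$Z = -176$ ($Z = 11 \left(-16\right) = -176$)
$f{\left(3 \right)} \left(\left(-5 + 15\right) - 13\right) Z = - (\left(-5 + 15\right) - 13) \left(-176\right) = - (10 - 13) \left(-176\right) = \left(-1\right) \left(-3\right) \left(-176\right) = 3 \left(-176\right) = -528$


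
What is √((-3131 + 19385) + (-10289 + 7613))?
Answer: √13578 ≈ 116.52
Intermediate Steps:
√((-3131 + 19385) + (-10289 + 7613)) = √(16254 - 2676) = √13578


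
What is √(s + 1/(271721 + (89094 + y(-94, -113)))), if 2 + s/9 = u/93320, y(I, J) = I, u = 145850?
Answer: I*√11144318101650032807/1683124186 ≈ 1.9834*I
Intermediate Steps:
s = -36711/9332 (s = -18 + 9*(145850/93320) = -18 + 9*(145850*(1/93320)) = -18 + 9*(14585/9332) = -18 + 131265/9332 = -36711/9332 ≈ -3.9339)
√(s + 1/(271721 + (89094 + y(-94, -113)))) = √(-36711/9332 + 1/(271721 + (89094 - 94))) = √(-36711/9332 + 1/(271721 + 89000)) = √(-36711/9332 + 1/360721) = √(-13242419299/3366248372) = I*√11144318101650032807/1683124186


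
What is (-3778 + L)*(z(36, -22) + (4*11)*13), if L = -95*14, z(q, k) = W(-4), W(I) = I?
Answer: -2901344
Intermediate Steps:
z(q, k) = -4
L = -1330
(-3778 + L)*(z(36, -22) + (4*11)*13) = (-3778 - 1330)*(-4 + (4*11)*13) = -5108*(-4 + 44*13) = -5108*(-4 + 572) = -5108*568 = -2901344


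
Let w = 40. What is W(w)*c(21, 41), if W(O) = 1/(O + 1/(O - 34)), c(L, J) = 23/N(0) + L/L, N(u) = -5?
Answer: -108/1205 ≈ -0.089627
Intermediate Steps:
c(L, J) = -18/5 (c(L, J) = 23/(-5) + L/L = 23*(-⅕) + 1 = -23/5 + 1 = -18/5)
W(O) = 1/(O + 1/(-34 + O))
W(w)*c(21, 41) = ((-34 + 40)/(1 + 40² - 34*40))*(-18/5) = (6/(1 + 1600 - 1360))*(-18/5) = (6/241)*(-18/5) = -108/1205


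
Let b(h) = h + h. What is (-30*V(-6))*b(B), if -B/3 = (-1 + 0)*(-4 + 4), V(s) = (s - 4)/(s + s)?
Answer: 0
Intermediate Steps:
V(s) = (-4 + s)/(2*s) (V(s) = (-4 + s)/((2*s)) = (-4 + s)*(1/(2*s)) = (-4 + s)/(2*s))
B = 0 (B = -3*(-1 + 0)*(-4 + 4) = -(-3)*0 = -3*0 = 0)
b(h) = 2*h
(-30*V(-6))*b(B) = (-15*(-4 - 6)/(-6))*(2*0) = -15*(-1)*(-10)/6*0 = -30*⅚*0 = -25*0 = 0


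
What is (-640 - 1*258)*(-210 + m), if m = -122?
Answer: 298136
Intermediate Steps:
(-640 - 1*258)*(-210 + m) = (-640 - 1*258)*(-210 - 122) = (-640 - 258)*(-332) = -898*(-332) = 298136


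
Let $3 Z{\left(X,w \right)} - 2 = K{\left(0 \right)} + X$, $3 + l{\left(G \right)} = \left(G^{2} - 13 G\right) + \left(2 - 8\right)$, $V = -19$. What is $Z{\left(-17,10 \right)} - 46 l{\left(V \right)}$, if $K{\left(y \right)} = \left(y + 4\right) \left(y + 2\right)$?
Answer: $- \frac{82669}{3} \approx -27556.0$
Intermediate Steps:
$K{\left(y \right)} = \left(2 + y\right) \left(4 + y\right)$ ($K{\left(y \right)} = \left(4 + y\right) \left(2 + y\right) = \left(2 + y\right) \left(4 + y\right)$)
$l{\left(G \right)} = -9 + G^{2} - 13 G$ ($l{\left(G \right)} = -3 + \left(\left(G^{2} - 13 G\right) + \left(2 - 8\right)\right) = -3 - \left(6 - G^{2} + 13 G\right) = -9 + G^{2} - 13 G$)
$Z{\left(X,w \right)} = \frac{10}{3} + \frac{X}{3}$ ($Z{\left(X,w \right)} = \frac{2}{3} + \frac{\left(8 + 0^{2} + 6 \cdot 0\right) + X}{3} = \frac{2}{3} + \frac{\left(8 + 0 + 0\right) + X}{3} = \frac{2}{3} + \frac{8 + X}{3} = \frac{2}{3} + \left(\frac{8}{3} + \frac{X}{3}\right) = \frac{10}{3} + \frac{X}{3}$)
$Z{\left(-17,10 \right)} - 46 l{\left(V \right)} = \left(\frac{10}{3} + \frac{1}{3} \left(-17\right)\right) - 46 \left(-9 + \left(-19\right)^{2} - -247\right) = \left(\frac{10}{3} - \frac{17}{3}\right) - 46 \left(-9 + 361 + 247\right) = - \frac{7}{3} - 27554 = - \frac{82669}{3}$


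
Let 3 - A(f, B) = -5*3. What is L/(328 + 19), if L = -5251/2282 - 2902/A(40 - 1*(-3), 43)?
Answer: -3358441/7126686 ≈ -0.47125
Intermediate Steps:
A(f, B) = 18 (A(f, B) = 3 - (-5)*3 = 3 - 1*(-15) = 3 + 15 = 18)
L = -3358441/20538 (L = -5251/2282 - 2902/18 = -5251*1/2282 - 2902*1/18 = -5251/2282 - 1451/9 = -3358441/20538 ≈ -163.52)
L/(328 + 19) = -3358441/20538/(328 + 19) = -3358441/20538/347 = (1/347)*(-3358441/20538) = -3358441/7126686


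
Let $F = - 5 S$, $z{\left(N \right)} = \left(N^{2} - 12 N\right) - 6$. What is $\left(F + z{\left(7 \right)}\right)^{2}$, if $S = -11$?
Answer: $196$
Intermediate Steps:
$z{\left(N \right)} = -6 + N^{2} - 12 N$
$F = 55$ ($F = \left(-5\right) \left(-11\right) = 55$)
$\left(F + z{\left(7 \right)}\right)^{2} = \left(55 - \left(90 - 49\right)\right)^{2} = \left(55 - 41\right)^{2} = 14^{2} = 196$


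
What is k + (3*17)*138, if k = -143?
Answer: 6895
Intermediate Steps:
k + (3*17)*138 = -143 + (3*17)*138 = -143 + 51*138 = -143 + 7038 = 6895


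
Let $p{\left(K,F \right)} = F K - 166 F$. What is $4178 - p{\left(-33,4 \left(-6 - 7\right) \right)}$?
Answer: $-6170$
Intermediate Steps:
$p{\left(K,F \right)} = - 166 F + F K$
$4178 - p{\left(-33,4 \left(-6 - 7\right) \right)} = 4178 - 4 \left(-6 - 7\right) \left(-166 - 33\right) = 4178 - 4 \left(-13\right) \left(-199\right) = 4178 - \left(-52\right) \left(-199\right) = 4178 - 10348 = -6170$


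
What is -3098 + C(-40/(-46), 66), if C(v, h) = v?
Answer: -71234/23 ≈ -3097.1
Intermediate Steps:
-3098 + C(-40/(-46), 66) = -3098 - 40/(-46) = -3098 - 40*(-1/46) = -3098 + 20/23 = -71234/23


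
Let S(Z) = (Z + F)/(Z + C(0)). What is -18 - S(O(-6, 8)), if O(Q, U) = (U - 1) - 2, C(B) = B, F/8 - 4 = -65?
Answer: 393/5 ≈ 78.600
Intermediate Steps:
F = -488 (F = 32 + 8*(-65) = 32 - 520 = -488)
O(Q, U) = -3 + U (O(Q, U) = (-1 + U) - 2 = -3 + U)
S(Z) = (-488 + Z)/Z (S(Z) = (Z - 488)/(Z + 0) = (-488 + Z)/Z)
-18 - S(O(-6, 8)) = -18 - (-488 + (-3 + 8))/(-3 + 8) = -18 - (-488 + 5)/5 = -18 - (-483)/5 = -18 - 1*(-483/5) = -18 + 483/5 = 393/5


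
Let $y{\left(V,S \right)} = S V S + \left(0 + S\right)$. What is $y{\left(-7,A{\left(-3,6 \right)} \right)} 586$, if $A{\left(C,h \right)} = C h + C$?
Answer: $-1821288$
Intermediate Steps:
$A{\left(C,h \right)} = C + C h$
$y{\left(V,S \right)} = S + V S^{2}$ ($y{\left(V,S \right)} = V S^{2} + S = S + V S^{2}$)
$y{\left(-7,A{\left(-3,6 \right)} \right)} 586 = - 3 \left(1 + 6\right) \left(1 + - 3 \left(1 + 6\right) \left(-7\right)\right) 586 = \left(-3\right) 7 \left(1 + \left(-3\right) 7 \left(-7\right)\right) 586 = - 21 \left(1 - -147\right) 586 = - 21 \left(1 + 147\right) 586 = \left(-21\right) 148 \cdot 586 = \left(-3108\right) 586 = -1821288$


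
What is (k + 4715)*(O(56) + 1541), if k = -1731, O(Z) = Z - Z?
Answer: 4598344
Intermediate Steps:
O(Z) = 0
(k + 4715)*(O(56) + 1541) = (-1731 + 4715)*(0 + 1541) = 2984*1541 = 4598344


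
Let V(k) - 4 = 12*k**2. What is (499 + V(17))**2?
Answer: 15768841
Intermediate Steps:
V(k) = 4 + 12*k**2
(499 + V(17))**2 = (499 + (4 + 12*17**2))**2 = (499 + (4 + 12*289))**2 = (499 + (4 + 3468))**2 = (499 + 3472)**2 = 3971**2 = 15768841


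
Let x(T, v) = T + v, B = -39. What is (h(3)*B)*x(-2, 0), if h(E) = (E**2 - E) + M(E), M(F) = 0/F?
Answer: 468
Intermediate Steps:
M(F) = 0
h(E) = E**2 - E (h(E) = (E**2 - E) + 0 = E**2 - E)
(h(3)*B)*x(-2, 0) = ((3*(-1 + 3))*(-39))*(-2 + 0) = ((3*2)*(-39))*(-2) = (6*(-39))*(-2) = -234*(-2) = 468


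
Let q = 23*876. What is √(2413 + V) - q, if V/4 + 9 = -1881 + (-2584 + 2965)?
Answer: -20148 + I*√3623 ≈ -20148.0 + 60.191*I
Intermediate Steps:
V = -6036 (V = -36 + 4*(-1881 + (-2584 + 2965)) = -36 + 4*(-1881 + 381) = -36 + 4*(-1500) = -36 - 6000 = -6036)
q = 20148
√(2413 + V) - q = √(2413 - 6036) - 1*20148 = √(-3623) - 20148 = I*√3623 - 20148 = -20148 + I*√3623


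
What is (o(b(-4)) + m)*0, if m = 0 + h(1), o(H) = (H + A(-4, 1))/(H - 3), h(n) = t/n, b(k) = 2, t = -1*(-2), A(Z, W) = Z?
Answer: 0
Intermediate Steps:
t = 2
h(n) = 2/n
o(H) = (-4 + H)/(-3 + H) (o(H) = (H - 4)/(H - 3) = (-4 + H)/(-3 + H))
m = 2 (m = 0 + 2/1 = 0 + 2*1 = 0 + 2 = 2)
(o(b(-4)) + m)*0 = ((-4 + 2)/(-3 + 2) + 2)*0 = (-2/(-1) + 2)*0 = (-1*(-2) + 2)*0 = (2 + 2)*0 = 4*0 = 0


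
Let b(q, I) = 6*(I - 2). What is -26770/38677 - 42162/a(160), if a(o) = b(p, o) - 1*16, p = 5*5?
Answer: -827824657/18023482 ≈ -45.930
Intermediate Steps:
p = 25
b(q, I) = -12 + 6*I (b(q, I) = 6*(-2 + I) = -12 + 6*I)
a(o) = -28 + 6*o (a(o) = (-12 + 6*o) - 1*16 = (-12 + 6*o) - 16 = -28 + 6*o)
-26770/38677 - 42162/a(160) = -26770/38677 - 42162/(-28 + 6*160) = -26770*1/38677 - 42162/(-28 + 960) = -26770/38677 - 42162/932 = -26770/38677 - 42162*1/932 = -26770/38677 - 21081/466 = -827824657/18023482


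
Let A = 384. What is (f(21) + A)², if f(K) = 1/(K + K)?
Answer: 260144641/1764 ≈ 1.4747e+5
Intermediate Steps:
f(K) = 1/(2*K)
(f(21) + A)² = ((½)/21 + 384)² = ((½)*(1/21) + 384)² = (1/42 + 384)² = (16129/42)² = 260144641/1764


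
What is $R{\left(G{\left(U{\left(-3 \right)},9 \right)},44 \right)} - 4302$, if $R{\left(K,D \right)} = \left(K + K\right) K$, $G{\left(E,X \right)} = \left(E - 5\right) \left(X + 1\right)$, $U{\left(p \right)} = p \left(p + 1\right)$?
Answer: $-4102$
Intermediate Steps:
$U{\left(p \right)} = p \left(1 + p\right)$
$G{\left(E,X \right)} = \left(1 + X\right) \left(-5 + E\right)$ ($G{\left(E,X \right)} = \left(-5 + E\right) \left(1 + X\right) = \left(1 + X\right) \left(-5 + E\right)$)
$R{\left(K,D \right)} = 2 K^{2}$ ($R{\left(K,D \right)} = 2 K K = 2 K^{2}$)
$R{\left(G{\left(U{\left(-3 \right)},9 \right)},44 \right)} - 4302 = 2 \left(-5 - 3 \left(1 - 3\right) - 45 + - 3 \left(1 - 3\right) 9\right)^{2} - 4302 = 2 \left(-5 - -6 - 45 + \left(-3\right) \left(-2\right) 9\right)^{2} - 4302 = 2 \left(-5 + 6 - 45 + 6 \cdot 9\right)^{2} - 4302 = 2 \left(-5 + 6 - 45 + 54\right)^{2} - 4302 = 2 \cdot 10^{2} - 4302 = 2 \cdot 100 - 4302 = 200 - 4302 = -4102$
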